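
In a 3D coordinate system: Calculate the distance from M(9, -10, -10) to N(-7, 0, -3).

d = √[(x₂-x₁)² + (y₂-y₁)² + (z₂-z₁)²]
  = √[(-16)² + 10² + 7²]
  = √[256 + 100 + 49]
  = √405
  ≈ 20.12

20.12


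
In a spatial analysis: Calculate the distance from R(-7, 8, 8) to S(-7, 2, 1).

d = √[(x₂-x₁)² + (y₂-y₁)² + (z₂-z₁)²]
  = √[0² + (-6)² + (-7)²]
  = √[0 + 36 + 49]
  = √85
  ≈ 9.22

9.22


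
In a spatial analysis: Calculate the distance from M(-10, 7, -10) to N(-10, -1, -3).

d = √[(x₂-x₁)² + (y₂-y₁)² + (z₂-z₁)²]
  = √[0² + (-8)² + 7²]
  = √[0 + 64 + 49]
  = √113
  ≈ 10.63

10.63


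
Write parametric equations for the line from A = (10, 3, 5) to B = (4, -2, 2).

Direction vector d = B - A = (4 - 10, -2 - 3, 2 - 5) = (-6, -5, -3)
Parametric form r = A + t·d:
x = 10 - 6t, y = 3 - 5t, z = 5 - 3t

x = 10 - 6t, y = 3 - 5t, z = 5 - 3t


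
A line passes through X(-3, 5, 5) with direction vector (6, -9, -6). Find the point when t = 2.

P(t) = X + t·d
  = (-3 + 6·2, 5 + (-9)·2, 5 + (-6)·2)
  = (-3 + 12, 5 - 18, 5 - 12)
  = (9, -13, -7)

(9, -13, -7)


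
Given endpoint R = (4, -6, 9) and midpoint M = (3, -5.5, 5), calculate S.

S = 2M - R
  = (2·3 - 4, 2·(-5.5) - (-6), 2·5 - 9)
  = (6 - 4, -11 + 6, 10 - 9)
  = (2, -5, 1)

(2, -5, 1)


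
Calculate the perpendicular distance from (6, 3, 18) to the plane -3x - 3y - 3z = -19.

distance = |a·x₀ + b·y₀ + c·z₀ - d| / √(a² + b² + c²)
  = |(-3)·6 + (-3)·3 + (-3)·18 - (-19)| / √((-3)² + (-3)² + (-3)²)
  = |-18 - 9 - 54 + 19| / √(9 + 9 + 9)
  = |-62| / √27
  = 62 / 5.196
  ≈ 11.93

11.93


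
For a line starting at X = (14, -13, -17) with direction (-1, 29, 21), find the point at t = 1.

P(t) = X + t·d
  = (14 + (-1)·1, -13 + 29·1, -17 + 21·1)
  = (14 - 1, -13 + 29, -17 + 21)
  = (13, 16, 4)

(13, 16, 4)


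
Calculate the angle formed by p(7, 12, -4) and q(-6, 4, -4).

p·q = 7·(-6) + 12·4 + (-4)·(-4) = -42 + 48 + 16 = 22
|p| = √(7² + 12² + (-4)²) = √209 ≈ 14.46
|q| = √((-6)² + 4² + (-4)²) = √68 ≈ 8.246
cos θ = (p·q)/(|p||q|) = 22/(14.46·8.246) ≈ 0.1845
θ = arccos(0.1845) ≈ 79.37°

79.37°


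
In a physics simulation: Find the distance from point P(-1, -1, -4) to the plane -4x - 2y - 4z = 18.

distance = |a·x₀ + b·y₀ + c·z₀ - d| / √(a² + b² + c²)
  = |(-4)·(-1) + (-2)·(-1) + (-4)·(-4) - 18| / √((-4)² + (-2)² + (-4)²)
  = |4 + 2 + 16 - 18| / √(16 + 4 + 16)
  = |4| / √36
  = 4 / 6
  ≈ 0.6667

0.6667


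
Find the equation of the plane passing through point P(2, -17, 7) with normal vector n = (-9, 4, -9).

The plane through P with normal n = (a, b, c) satisfies n·(r - P) = 0,
i.e. ax + by + cz = a·x₀ + b·y₀ + c·z₀.
d = (-9)·2 + 4·(-17) + (-9)·7
  = -18 - 68 - 63
  = -149
Equation: -9x + 4y - 9z = -149

-9x + 4y - 9z = -149


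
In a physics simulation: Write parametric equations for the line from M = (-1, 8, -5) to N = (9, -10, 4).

Direction vector d = N - M = (9 + 1, -10 - 8, 4 + 5) = (10, -18, 9)
Parametric form r = M + t·d:
x = -1 + 10t, y = 8 - 18t, z = -5 + 9t

x = -1 + 10t, y = 8 - 18t, z = -5 + 9t


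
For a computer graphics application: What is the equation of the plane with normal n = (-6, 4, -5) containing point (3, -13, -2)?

The plane through P with normal n = (a, b, c) satisfies n·(r - P) = 0,
i.e. ax + by + cz = a·x₀ + b·y₀ + c·z₀.
d = (-6)·3 + 4·(-13) + (-5)·(-2)
  = -18 - 52 + 10
  = -60
Equation: -6x + 4y - 5z = -60

-6x + 4y - 5z = -60


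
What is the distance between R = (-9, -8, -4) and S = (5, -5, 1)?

d = √[(x₂-x₁)² + (y₂-y₁)² + (z₂-z₁)²]
  = √[14² + 3² + 5²]
  = √[196 + 9 + 25]
  = √230
  ≈ 15.17

15.17


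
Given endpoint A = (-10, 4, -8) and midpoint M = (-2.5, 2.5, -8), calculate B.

B = 2M - A
  = (2·(-2.5) - (-10), 2·2.5 - 4, 2·(-8) - (-8))
  = (-5 + 10, 5 - 4, -16 + 8)
  = (5, 1, -8)

(5, 1, -8)


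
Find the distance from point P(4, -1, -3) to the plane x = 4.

distance = |a·x₀ + b·y₀ + c·z₀ - d| / √(a² + b² + c²)
  = |1·4 + 0·(-1) + 0·(-3) - 4| / √(1² + 0² + 0²)
  = |4 + 0 + 0 - 4| / √(1 + 0 + 0)
  = |0| / √1
  = 0 / 1
  ≈ 0

0


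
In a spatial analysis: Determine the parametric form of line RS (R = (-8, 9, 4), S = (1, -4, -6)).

Direction vector d = S - R = (1 + 8, -4 - 9, -6 - 4) = (9, -13, -10)
Parametric form r = R + t·d:
x = -8 + 9t, y = 9 - 13t, z = 4 - 10t

x = -8 + 9t, y = 9 - 13t, z = 4 - 10t


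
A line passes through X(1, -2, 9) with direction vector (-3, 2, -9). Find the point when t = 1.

P(t) = X + t·d
  = (1 + (-3)·1, -2 + 2·1, 9 + (-9)·1)
  = (1 - 3, -2 + 2, 9 - 9)
  = (-2, 0, 0)

(-2, 0, 0)


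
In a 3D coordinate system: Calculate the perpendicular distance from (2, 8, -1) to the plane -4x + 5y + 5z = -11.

distance = |a·x₀ + b·y₀ + c·z₀ - d| / √(a² + b² + c²)
  = |(-4)·2 + 5·8 + 5·(-1) - (-11)| / √((-4)² + 5² + 5²)
  = |-8 + 40 - 5 + 11| / √(16 + 25 + 25)
  = |38| / √66
  = 38 / 8.124
  ≈ 4.677

4.677


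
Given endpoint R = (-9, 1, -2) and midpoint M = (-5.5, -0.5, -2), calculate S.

S = 2M - R
  = (2·(-5.5) - (-9), 2·(-0.5) - 1, 2·(-2) - (-2))
  = (-11 + 9, -1 - 1, -4 + 2)
  = (-2, -2, -2)

(-2, -2, -2)


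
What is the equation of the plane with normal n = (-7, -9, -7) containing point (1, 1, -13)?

The plane through P with normal n = (a, b, c) satisfies n·(r - P) = 0,
i.e. ax + by + cz = a·x₀ + b·y₀ + c·z₀.
d = (-7)·1 + (-9)·1 + (-7)·(-13)
  = -7 - 9 + 91
  = 75
Equation: -7x - 9y - 7z = 75

-7x - 9y - 7z = 75


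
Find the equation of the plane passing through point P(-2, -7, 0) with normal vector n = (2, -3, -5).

The plane through P with normal n = (a, b, c) satisfies n·(r - P) = 0,
i.e. ax + by + cz = a·x₀ + b·y₀ + c·z₀.
d = 2·(-2) + (-3)·(-7) + (-5)·0
  = -4 + 21 + 0
  = 17
Equation: 2x - 3y - 5z = 17

2x - 3y - 5z = 17


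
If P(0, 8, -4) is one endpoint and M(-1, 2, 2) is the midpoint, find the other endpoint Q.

Q = 2M - P
  = (2·(-1) - 0, 2·2 - 8, 2·2 - (-4))
  = (-2 + 0, 4 - 8, 4 + 4)
  = (-2, -4, 8)

(-2, -4, 8)


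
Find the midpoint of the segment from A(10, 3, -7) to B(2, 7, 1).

M = ((x₁+x₂)/2, (y₁+y₂)/2, (z₁+z₂)/2)
  = ((10 + 2)/2, (3 + 7)/2, (-7 + 1)/2)
  = (12/2, 10/2, -6/2)
  = (6, 5, -3)

(6, 5, -3)


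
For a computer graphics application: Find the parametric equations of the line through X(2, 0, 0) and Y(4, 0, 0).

Direction vector d = Y - X = (4 - 2, 0 + 0, 0 + 0) = (2, 0, 0)
Parametric form r = X + t·d:
x = 2 + 2t, y = 0, z = 0

x = 2 + 2t, y = 0, z = 0


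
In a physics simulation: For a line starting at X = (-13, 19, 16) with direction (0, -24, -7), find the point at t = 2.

P(t) = X + t·d
  = (-13 + 0·2, 19 + (-24)·2, 16 + (-7)·2)
  = (-13 + 0, 19 - 48, 16 - 14)
  = (-13, -29, 2)

(-13, -29, 2)


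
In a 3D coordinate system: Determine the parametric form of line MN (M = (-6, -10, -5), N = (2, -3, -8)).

Direction vector d = N - M = (2 + 6, -3 + 10, -8 + 5) = (8, 7, -3)
Parametric form r = M + t·d:
x = -6 + 8t, y = -10 + 7t, z = -5 - 3t

x = -6 + 8t, y = -10 + 7t, z = -5 - 3t


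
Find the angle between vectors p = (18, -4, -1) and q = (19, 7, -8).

p·q = 18·19 + (-4)·7 + (-1)·(-8) = 342 - 28 + 8 = 322
|p| = √(18² + (-4)² + (-1)²) = √341 ≈ 18.47
|q| = √(19² + 7² + (-8)²) = √474 ≈ 21.77
cos θ = (p·q)/(|p||q|) = 322/(18.47·21.77) ≈ 0.8009
θ = arccos(0.8009) ≈ 36.78°

36.78°


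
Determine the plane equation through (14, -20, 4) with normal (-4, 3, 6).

The plane through P with normal n = (a, b, c) satisfies n·(r - P) = 0,
i.e. ax + by + cz = a·x₀ + b·y₀ + c·z₀.
d = (-4)·14 + 3·(-20) + 6·4
  = -56 - 60 + 24
  = -92
Equation: -4x + 3y + 6z = -92

-4x + 3y + 6z = -92


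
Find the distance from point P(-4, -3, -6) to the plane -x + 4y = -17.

distance = |a·x₀ + b·y₀ + c·z₀ - d| / √(a² + b² + c²)
  = |(-1)·(-4) + 4·(-3) + 0·(-6) - (-17)| / √((-1)² + 4² + 0²)
  = |4 - 12 + 0 + 17| / √(1 + 16 + 0)
  = |9| / √17
  = 9 / 4.123
  ≈ 2.183

2.183


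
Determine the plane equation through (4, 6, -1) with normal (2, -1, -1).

The plane through P with normal n = (a, b, c) satisfies n·(r - P) = 0,
i.e. ax + by + cz = a·x₀ + b·y₀ + c·z₀.
d = 2·4 + (-1)·6 + (-1)·(-1)
  = 8 - 6 + 1
  = 3
Equation: 2x - y - z = 3

2x - y - z = 3


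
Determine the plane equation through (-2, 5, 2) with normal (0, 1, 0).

The plane through P with normal n = (a, b, c) satisfies n·(r - P) = 0,
i.e. ax + by + cz = a·x₀ + b·y₀ + c·z₀.
d = 0·(-2) + 1·5 + 0·2
  = 0 + 5 + 0
  = 5
Equation: y = 5

y = 5


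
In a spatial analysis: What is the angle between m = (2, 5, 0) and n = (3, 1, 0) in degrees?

m·n = 2·3 + 5·1 + 0·0 = 6 + 5 + 0 = 11
|m| = √(2² + 5² + 0²) = √29 ≈ 5.385
|n| = √(3² + 1² + 0²) = √10 ≈ 3.162
cos θ = (m·n)/(|m||n|) = 11/(5.385·3.162) ≈ 0.6459
θ = arccos(0.6459) ≈ 49.76°

49.76°


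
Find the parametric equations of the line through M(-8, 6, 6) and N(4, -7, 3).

Direction vector d = N - M = (4 + 8, -7 - 6, 3 - 6) = (12, -13, -3)
Parametric form r = M + t·d:
x = -8 + 12t, y = 6 - 13t, z = 6 - 3t

x = -8 + 12t, y = 6 - 13t, z = 6 - 3t


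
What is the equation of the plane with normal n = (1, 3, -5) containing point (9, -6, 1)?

The plane through P with normal n = (a, b, c) satisfies n·(r - P) = 0,
i.e. ax + by + cz = a·x₀ + b·y₀ + c·z₀.
d = 1·9 + 3·(-6) + (-5)·1
  = 9 - 18 - 5
  = -14
Equation: x + 3y - 5z = -14

x + 3y - 5z = -14


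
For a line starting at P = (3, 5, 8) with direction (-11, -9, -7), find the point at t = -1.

P(t) = P + t·d
  = (3 + (-11)·(-1), 5 + (-9)·(-1), 8 + (-7)·(-1))
  = (3 + 11, 5 + 9, 8 + 7)
  = (14, 14, 15)

(14, 14, 15)


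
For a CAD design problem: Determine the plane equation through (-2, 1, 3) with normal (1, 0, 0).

The plane through P with normal n = (a, b, c) satisfies n·(r - P) = 0,
i.e. ax + by + cz = a·x₀ + b·y₀ + c·z₀.
d = 1·(-2) + 0·1 + 0·3
  = -2 + 0 + 0
  = -2
Equation: x = -2

x = -2


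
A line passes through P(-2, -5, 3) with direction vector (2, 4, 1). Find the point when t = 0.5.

P(t) = P + t·d
  = (-2 + 2·0.5, -5 + 4·0.5, 3 + 1·0.5)
  = (-2 + 1, -5 + 2, 3 + 0.5)
  = (-1, -3, 3.5)

(-1, -3, 3.5)


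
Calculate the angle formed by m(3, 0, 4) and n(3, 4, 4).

m·n = 3·3 + 0·4 + 4·4 = 9 + 0 + 16 = 25
|m| = √(3² + 0² + 4²) = √25 ≈ 5
|n| = √(3² + 4² + 4²) = √41 ≈ 6.403
cos θ = (m·n)/(|m||n|) = 25/(5·6.403) ≈ 0.7809
θ = arccos(0.7809) ≈ 38.66°

38.66°


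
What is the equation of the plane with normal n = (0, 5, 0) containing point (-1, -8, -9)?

The plane through P with normal n = (a, b, c) satisfies n·(r - P) = 0,
i.e. ax + by + cz = a·x₀ + b·y₀ + c·z₀.
d = 0·(-1) + 5·(-8) + 0·(-9)
  = 0 - 40 + 0
  = -40
Equation: 5y = -40

5y = -40


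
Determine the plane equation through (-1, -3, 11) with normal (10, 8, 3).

The plane through P with normal n = (a, b, c) satisfies n·(r - P) = 0,
i.e. ax + by + cz = a·x₀ + b·y₀ + c·z₀.
d = 10·(-1) + 8·(-3) + 3·11
  = -10 - 24 + 33
  = -1
Equation: 10x + 8y + 3z = -1

10x + 8y + 3z = -1


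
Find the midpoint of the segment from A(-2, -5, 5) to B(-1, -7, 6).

M = ((x₁+x₂)/2, (y₁+y₂)/2, (z₁+z₂)/2)
  = ((-2 - 1)/2, (-5 - 7)/2, (5 + 6)/2)
  = (-3/2, -12/2, 11/2)
  = (-1.5, -6, 5.5)

(-1.5, -6, 5.5)


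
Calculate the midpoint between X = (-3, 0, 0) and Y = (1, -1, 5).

M = ((x₁+x₂)/2, (y₁+y₂)/2, (z₁+z₂)/2)
  = ((-3 + 1)/2, (0 - 1)/2, (0 + 5)/2)
  = (-2/2, -1/2, 5/2)
  = (-1, -0.5, 2.5)

(-1, -0.5, 2.5)


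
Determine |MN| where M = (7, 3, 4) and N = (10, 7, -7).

d = √[(x₂-x₁)² + (y₂-y₁)² + (z₂-z₁)²]
  = √[3² + 4² + (-11)²]
  = √[9 + 16 + 121]
  = √146
  ≈ 12.08

12.08


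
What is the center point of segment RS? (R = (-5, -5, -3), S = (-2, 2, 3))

M = ((x₁+x₂)/2, (y₁+y₂)/2, (z₁+z₂)/2)
  = ((-5 - 2)/2, (-5 + 2)/2, (-3 + 3)/2)
  = (-7/2, -3/2, 0/2)
  = (-3.5, -1.5, 0)

(-3.5, -1.5, 0)


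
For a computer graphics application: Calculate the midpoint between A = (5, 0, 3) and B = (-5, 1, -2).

M = ((x₁+x₂)/2, (y₁+y₂)/2, (z₁+z₂)/2)
  = ((5 - 5)/2, (0 + 1)/2, (3 - 2)/2)
  = (0/2, 1/2, 1/2)
  = (0, 0.5, 0.5)

(0, 0.5, 0.5)


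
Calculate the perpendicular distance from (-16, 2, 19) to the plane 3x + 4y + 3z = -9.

distance = |a·x₀ + b·y₀ + c·z₀ - d| / √(a² + b² + c²)
  = |3·(-16) + 4·2 + 3·19 - (-9)| / √(3² + 4² + 3²)
  = |-48 + 8 + 57 + 9| / √(9 + 16 + 9)
  = |26| / √34
  = 26 / 5.831
  ≈ 4.459

4.459


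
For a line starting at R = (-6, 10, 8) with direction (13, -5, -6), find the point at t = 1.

P(t) = R + t·d
  = (-6 + 13·1, 10 + (-5)·1, 8 + (-6)·1)
  = (-6 + 13, 10 - 5, 8 - 6)
  = (7, 5, 2)

(7, 5, 2)


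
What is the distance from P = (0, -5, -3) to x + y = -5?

distance = |a·x₀ + b·y₀ + c·z₀ - d| / √(a² + b² + c²)
  = |1·0 + 1·(-5) + 0·(-3) - (-5)| / √(1² + 1² + 0²)
  = |0 - 5 + 0 + 5| / √(1 + 1 + 0)
  = |0| / √2
  = 0 / 1.414
  ≈ 0

0


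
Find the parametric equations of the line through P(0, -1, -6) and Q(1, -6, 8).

Direction vector d = Q - P = (1 + 0, -6 + 1, 8 + 6) = (1, -5, 14)
Parametric form r = P + t·d:
x = 0 + t, y = -1 - 5t, z = -6 + 14t

x = 0 + t, y = -1 - 5t, z = -6 + 14t


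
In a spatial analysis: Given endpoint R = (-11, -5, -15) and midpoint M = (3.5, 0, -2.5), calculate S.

S = 2M - R
  = (2·3.5 - (-11), 2·0 - (-5), 2·(-2.5) - (-15))
  = (7 + 11, 0 + 5, -5 + 15)
  = (18, 5, 10)

(18, 5, 10)


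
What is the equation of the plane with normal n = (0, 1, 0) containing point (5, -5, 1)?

The plane through P with normal n = (a, b, c) satisfies n·(r - P) = 0,
i.e. ax + by + cz = a·x₀ + b·y₀ + c·z₀.
d = 0·5 + 1·(-5) + 0·1
  = 0 - 5 + 0
  = -5
Equation: y = -5

y = -5


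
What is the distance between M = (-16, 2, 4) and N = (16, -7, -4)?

d = √[(x₂-x₁)² + (y₂-y₁)² + (z₂-z₁)²]
  = √[32² + (-9)² + (-8)²]
  = √[1024 + 81 + 64]
  = √1169
  ≈ 34.19

34.19


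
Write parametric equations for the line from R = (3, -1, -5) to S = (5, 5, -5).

Direction vector d = S - R = (5 - 3, 5 + 1, -5 + 5) = (2, 6, 0)
Parametric form r = R + t·d:
x = 3 + 2t, y = -1 + 6t, z = -5

x = 3 + 2t, y = -1 + 6t, z = -5


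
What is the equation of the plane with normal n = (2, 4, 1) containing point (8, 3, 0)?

The plane through P with normal n = (a, b, c) satisfies n·(r - P) = 0,
i.e. ax + by + cz = a·x₀ + b·y₀ + c·z₀.
d = 2·8 + 4·3 + 1·0
  = 16 + 12 + 0
  = 28
Equation: 2x + 4y + z = 28

2x + 4y + z = 28


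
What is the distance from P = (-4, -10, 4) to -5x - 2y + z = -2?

distance = |a·x₀ + b·y₀ + c·z₀ - d| / √(a² + b² + c²)
  = |(-5)·(-4) + (-2)·(-10) + 1·4 - (-2)| / √((-5)² + (-2)² + 1²)
  = |20 + 20 + 4 + 2| / √(25 + 4 + 1)
  = |46| / √30
  = 46 / 5.477
  ≈ 8.398

8.398


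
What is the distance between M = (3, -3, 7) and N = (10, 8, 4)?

d = √[(x₂-x₁)² + (y₂-y₁)² + (z₂-z₁)²]
  = √[7² + 11² + (-3)²]
  = √[49 + 121 + 9]
  = √179
  ≈ 13.38

13.38


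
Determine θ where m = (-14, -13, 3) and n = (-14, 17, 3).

m·n = (-14)·(-14) + (-13)·17 + 3·3 = 196 - 221 + 9 = -16
|m| = √((-14)² + (-13)² + 3²) = √374 ≈ 19.34
|n| = √((-14)² + 17² + 3²) = √494 ≈ 22.23
cos θ = (m·n)/(|m||n|) = -16/(19.34·22.23) ≈ -0.03722
θ = arccos(-0.03722) ≈ 92.13°

92.13°


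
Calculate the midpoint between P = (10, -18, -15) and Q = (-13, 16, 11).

M = ((x₁+x₂)/2, (y₁+y₂)/2, (z₁+z₂)/2)
  = ((10 - 13)/2, (-18 + 16)/2, (-15 + 11)/2)
  = (-3/2, -2/2, -4/2)
  = (-1.5, -1, -2)

(-1.5, -1, -2)


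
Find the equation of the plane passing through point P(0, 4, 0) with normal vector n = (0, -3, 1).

The plane through P with normal n = (a, b, c) satisfies n·(r - P) = 0,
i.e. ax + by + cz = a·x₀ + b·y₀ + c·z₀.
d = 0·0 + (-3)·4 + 1·0
  = 0 - 12 + 0
  = -12
Equation: -3y + z = -12

-3y + z = -12


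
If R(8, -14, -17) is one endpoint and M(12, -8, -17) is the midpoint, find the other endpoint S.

S = 2M - R
  = (2·12 - 8, 2·(-8) - (-14), 2·(-17) - (-17))
  = (24 - 8, -16 + 14, -34 + 17)
  = (16, -2, -17)

(16, -2, -17)


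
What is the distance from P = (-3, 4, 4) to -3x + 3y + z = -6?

distance = |a·x₀ + b·y₀ + c·z₀ - d| / √(a² + b² + c²)
  = |(-3)·(-3) + 3·4 + 1·4 - (-6)| / √((-3)² + 3² + 1²)
  = |9 + 12 + 4 + 6| / √(9 + 9 + 1)
  = |31| / √19
  = 31 / 4.359
  ≈ 7.112

7.112


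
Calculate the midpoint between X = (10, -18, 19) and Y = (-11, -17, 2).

M = ((x₁+x₂)/2, (y₁+y₂)/2, (z₁+z₂)/2)
  = ((10 - 11)/2, (-18 - 17)/2, (19 + 2)/2)
  = (-1/2, -35/2, 21/2)
  = (-0.5, -17.5, 10.5)

(-0.5, -17.5, 10.5)


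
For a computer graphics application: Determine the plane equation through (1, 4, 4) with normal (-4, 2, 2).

The plane through P with normal n = (a, b, c) satisfies n·(r - P) = 0,
i.e. ax + by + cz = a·x₀ + b·y₀ + c·z₀.
d = (-4)·1 + 2·4 + 2·4
  = -4 + 8 + 8
  = 12
Equation: -4x + 2y + 2z = 12

-4x + 2y + 2z = 12


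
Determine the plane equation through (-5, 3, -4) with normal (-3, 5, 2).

The plane through P with normal n = (a, b, c) satisfies n·(r - P) = 0,
i.e. ax + by + cz = a·x₀ + b·y₀ + c·z₀.
d = (-3)·(-5) + 5·3 + 2·(-4)
  = 15 + 15 - 8
  = 22
Equation: -3x + 5y + 2z = 22

-3x + 5y + 2z = 22


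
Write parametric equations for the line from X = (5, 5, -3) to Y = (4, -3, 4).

Direction vector d = Y - X = (4 - 5, -3 - 5, 4 + 3) = (-1, -8, 7)
Parametric form r = X + t·d:
x = 5 - t, y = 5 - 8t, z = -3 + 7t

x = 5 - t, y = 5 - 8t, z = -3 + 7t


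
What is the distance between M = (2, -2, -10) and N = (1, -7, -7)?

d = √[(x₂-x₁)² + (y₂-y₁)² + (z₂-z₁)²]
  = √[(-1)² + (-5)² + 3²]
  = √[1 + 25 + 9]
  = √35
  ≈ 5.916

5.916


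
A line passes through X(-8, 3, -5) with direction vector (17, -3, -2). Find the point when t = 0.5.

P(t) = X + t·d
  = (-8 + 17·0.5, 3 + (-3)·0.5, -5 + (-2)·0.5)
  = (-8 + 8.5, 3 - 1.5, -5 - 1)
  = (0.5, 1.5, -6)

(0.5, 1.5, -6)


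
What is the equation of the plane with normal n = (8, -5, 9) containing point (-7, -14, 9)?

The plane through P with normal n = (a, b, c) satisfies n·(r - P) = 0,
i.e. ax + by + cz = a·x₀ + b·y₀ + c·z₀.
d = 8·(-7) + (-5)·(-14) + 9·9
  = -56 + 70 + 81
  = 95
Equation: 8x - 5y + 9z = 95

8x - 5y + 9z = 95


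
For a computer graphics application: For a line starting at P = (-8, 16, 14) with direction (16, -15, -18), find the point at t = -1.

P(t) = P + t·d
  = (-8 + 16·(-1), 16 + (-15)·(-1), 14 + (-18)·(-1))
  = (-8 - 16, 16 + 15, 14 + 18)
  = (-24, 31, 32)

(-24, 31, 32)


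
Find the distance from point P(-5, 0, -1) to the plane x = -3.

distance = |a·x₀ + b·y₀ + c·z₀ - d| / √(a² + b² + c²)
  = |1·(-5) + 0·0 + 0·(-1) - (-3)| / √(1² + 0² + 0²)
  = |-5 + 0 + 0 + 3| / √(1 + 0 + 0)
  = |-2| / √1
  = 2 / 1
  ≈ 2

2


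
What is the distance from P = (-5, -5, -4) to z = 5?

distance = |a·x₀ + b·y₀ + c·z₀ - d| / √(a² + b² + c²)
  = |0·(-5) + 0·(-5) + 1·(-4) - 5| / √(0² + 0² + 1²)
  = |0 + 0 - 4 - 5| / √(0 + 0 + 1)
  = |-9| / √1
  = 9 / 1
  ≈ 9

9


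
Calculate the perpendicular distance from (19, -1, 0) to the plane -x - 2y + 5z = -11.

distance = |a·x₀ + b·y₀ + c·z₀ - d| / √(a² + b² + c²)
  = |(-1)·19 + (-2)·(-1) + 5·0 - (-11)| / √((-1)² + (-2)² + 5²)
  = |-19 + 2 + 0 + 11| / √(1 + 4 + 25)
  = |-6| / √30
  = 6 / 5.477
  ≈ 1.095

1.095


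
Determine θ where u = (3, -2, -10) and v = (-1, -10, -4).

u·v = 3·(-1) + (-2)·(-10) + (-10)·(-4) = -3 + 20 + 40 = 57
|u| = √(3² + (-2)² + (-10)²) = √113 ≈ 10.63
|v| = √((-1)² + (-10)² + (-4)²) = √117 ≈ 10.82
cos θ = (u·v)/(|u||v|) = 57/(10.63·10.82) ≈ 0.4957
θ = arccos(0.4957) ≈ 60.28°

60.28°


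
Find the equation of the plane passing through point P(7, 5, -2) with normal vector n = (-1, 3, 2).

The plane through P with normal n = (a, b, c) satisfies n·(r - P) = 0,
i.e. ax + by + cz = a·x₀ + b·y₀ + c·z₀.
d = (-1)·7 + 3·5 + 2·(-2)
  = -7 + 15 - 4
  = 4
Equation: -x + 3y + 2z = 4

-x + 3y + 2z = 4


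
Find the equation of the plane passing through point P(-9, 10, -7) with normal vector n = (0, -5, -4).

The plane through P with normal n = (a, b, c) satisfies n·(r - P) = 0,
i.e. ax + by + cz = a·x₀ + b·y₀ + c·z₀.
d = 0·(-9) + (-5)·10 + (-4)·(-7)
  = 0 - 50 + 28
  = -22
Equation: -5y - 4z = -22

-5y - 4z = -22


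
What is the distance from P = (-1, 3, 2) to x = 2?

distance = |a·x₀ + b·y₀ + c·z₀ - d| / √(a² + b² + c²)
  = |1·(-1) + 0·3 + 0·2 - 2| / √(1² + 0² + 0²)
  = |-1 + 0 + 0 - 2| / √(1 + 0 + 0)
  = |-3| / √1
  = 3 / 1
  ≈ 3

3


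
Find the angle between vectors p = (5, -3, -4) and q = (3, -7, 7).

p·q = 5·3 + (-3)·(-7) + (-4)·7 = 15 + 21 - 28 = 8
|p| = √(5² + (-3)² + (-4)²) = √50 ≈ 7.071
|q| = √(3² + (-7)² + 7²) = √107 ≈ 10.34
cos θ = (p·q)/(|p||q|) = 8/(7.071·10.34) ≈ 0.1094
θ = arccos(0.1094) ≈ 83.72°

83.72°


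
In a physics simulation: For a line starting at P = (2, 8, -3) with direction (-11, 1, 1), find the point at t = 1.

P(t) = P + t·d
  = (2 + (-11)·1, 8 + 1·1, -3 + 1·1)
  = (2 - 11, 8 + 1, -3 + 1)
  = (-9, 9, -2)

(-9, 9, -2)


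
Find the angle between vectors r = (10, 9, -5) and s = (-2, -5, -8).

r·s = 10·(-2) + 9·(-5) + (-5)·(-8) = -20 - 45 + 40 = -25
|r| = √(10² + 9² + (-5)²) = √206 ≈ 14.35
|s| = √((-2)² + (-5)² + (-8)²) = √93 ≈ 9.644
cos θ = (r·s)/(|r||s|) = -25/(14.35·9.644) ≈ -0.1806
θ = arccos(-0.1806) ≈ 100.4°

100.4°


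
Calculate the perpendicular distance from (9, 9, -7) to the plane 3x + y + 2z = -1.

distance = |a·x₀ + b·y₀ + c·z₀ - d| / √(a² + b² + c²)
  = |3·9 + 1·9 + 2·(-7) - (-1)| / √(3² + 1² + 2²)
  = |27 + 9 - 14 + 1| / √(9 + 1 + 4)
  = |23| / √14
  = 23 / 3.742
  ≈ 6.147

6.147


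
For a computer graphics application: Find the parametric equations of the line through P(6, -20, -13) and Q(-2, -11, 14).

Direction vector d = Q - P = (-2 - 6, -11 + 20, 14 + 13) = (-8, 9, 27)
Parametric form r = P + t·d:
x = 6 - 8t, y = -20 + 9t, z = -13 + 27t

x = 6 - 8t, y = -20 + 9t, z = -13 + 27t


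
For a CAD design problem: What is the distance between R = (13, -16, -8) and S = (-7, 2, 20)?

d = √[(x₂-x₁)² + (y₂-y₁)² + (z₂-z₁)²]
  = √[(-20)² + 18² + 28²]
  = √[400 + 324 + 784]
  = √1508
  ≈ 38.83

38.83


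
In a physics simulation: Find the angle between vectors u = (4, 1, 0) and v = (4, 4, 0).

u·v = 4·4 + 1·4 + 0·0 = 16 + 4 + 0 = 20
|u| = √(4² + 1² + 0²) = √17 ≈ 4.123
|v| = √(4² + 4² + 0²) = √32 ≈ 5.657
cos θ = (u·v)/(|u||v|) = 20/(4.123·5.657) ≈ 0.8575
θ = arccos(0.8575) ≈ 30.96°

30.96°


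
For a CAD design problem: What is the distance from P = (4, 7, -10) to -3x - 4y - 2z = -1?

distance = |a·x₀ + b·y₀ + c·z₀ - d| / √(a² + b² + c²)
  = |(-3)·4 + (-4)·7 + (-2)·(-10) - (-1)| / √((-3)² + (-4)² + (-2)²)
  = |-12 - 28 + 20 + 1| / √(9 + 16 + 4)
  = |-19| / √29
  = 19 / 5.385
  ≈ 3.528

3.528


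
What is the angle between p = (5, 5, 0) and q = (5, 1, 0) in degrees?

p·q = 5·5 + 5·1 + 0·0 = 25 + 5 + 0 = 30
|p| = √(5² + 5² + 0²) = √50 ≈ 7.071
|q| = √(5² + 1² + 0²) = √26 ≈ 5.099
cos θ = (p·q)/(|p||q|) = 30/(7.071·5.099) ≈ 0.8321
θ = arccos(0.8321) ≈ 33.69°

33.69°


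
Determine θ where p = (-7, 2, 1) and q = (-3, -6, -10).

p·q = (-7)·(-3) + 2·(-6) + 1·(-10) = 21 - 12 - 10 = -1
|p| = √((-7)² + 2² + 1²) = √54 ≈ 7.348
|q| = √((-3)² + (-6)² + (-10)²) = √145 ≈ 12.04
cos θ = (p·q)/(|p||q|) = -1/(7.348·12.04) ≈ -0.0113
θ = arccos(-0.0113) ≈ 90.65°

90.65°


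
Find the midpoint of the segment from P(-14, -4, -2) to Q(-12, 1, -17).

M = ((x₁+x₂)/2, (y₁+y₂)/2, (z₁+z₂)/2)
  = ((-14 - 12)/2, (-4 + 1)/2, (-2 - 17)/2)
  = (-26/2, -3/2, -19/2)
  = (-13, -1.5, -9.5)

(-13, -1.5, -9.5)


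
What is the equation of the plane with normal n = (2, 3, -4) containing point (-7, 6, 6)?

The plane through P with normal n = (a, b, c) satisfies n·(r - P) = 0,
i.e. ax + by + cz = a·x₀ + b·y₀ + c·z₀.
d = 2·(-7) + 3·6 + (-4)·6
  = -14 + 18 - 24
  = -20
Equation: 2x + 3y - 4z = -20

2x + 3y - 4z = -20


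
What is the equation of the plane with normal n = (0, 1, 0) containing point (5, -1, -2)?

The plane through P with normal n = (a, b, c) satisfies n·(r - P) = 0,
i.e. ax + by + cz = a·x₀ + b·y₀ + c·z₀.
d = 0·5 + 1·(-1) + 0·(-2)
  = 0 - 1 + 0
  = -1
Equation: y = -1

y = -1


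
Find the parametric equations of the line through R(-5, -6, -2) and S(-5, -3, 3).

Direction vector d = S - R = (-5 + 5, -3 + 6, 3 + 2) = (0, 3, 5)
Parametric form r = R + t·d:
x = -5, y = -6 + 3t, z = -2 + 5t

x = -5, y = -6 + 3t, z = -2 + 5t


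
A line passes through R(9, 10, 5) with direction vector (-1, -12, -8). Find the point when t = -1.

P(t) = R + t·d
  = (9 + (-1)·(-1), 10 + (-12)·(-1), 5 + (-8)·(-1))
  = (9 + 1, 10 + 12, 5 + 8)
  = (10, 22, 13)

(10, 22, 13)


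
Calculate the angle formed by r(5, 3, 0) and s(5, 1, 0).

r·s = 5·5 + 3·1 + 0·0 = 25 + 3 + 0 = 28
|r| = √(5² + 3² + 0²) = √34 ≈ 5.831
|s| = √(5² + 1² + 0²) = √26 ≈ 5.099
cos θ = (r·s)/(|r||s|) = 28/(5.831·5.099) ≈ 0.9417
θ = arccos(0.9417) ≈ 19.65°

19.65°


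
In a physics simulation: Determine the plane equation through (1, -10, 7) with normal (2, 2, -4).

The plane through P with normal n = (a, b, c) satisfies n·(r - P) = 0,
i.e. ax + by + cz = a·x₀ + b·y₀ + c·z₀.
d = 2·1 + 2·(-10) + (-4)·7
  = 2 - 20 - 28
  = -46
Equation: 2x + 2y - 4z = -46

2x + 2y - 4z = -46


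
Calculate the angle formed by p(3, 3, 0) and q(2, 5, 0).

p·q = 3·2 + 3·5 + 0·0 = 6 + 15 + 0 = 21
|p| = √(3² + 3² + 0²) = √18 ≈ 4.243
|q| = √(2² + 5² + 0²) = √29 ≈ 5.385
cos θ = (p·q)/(|p||q|) = 21/(4.243·5.385) ≈ 0.9191
θ = arccos(0.9191) ≈ 23.2°

23.2°


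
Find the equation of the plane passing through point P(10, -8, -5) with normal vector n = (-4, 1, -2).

The plane through P with normal n = (a, b, c) satisfies n·(r - P) = 0,
i.e. ax + by + cz = a·x₀ + b·y₀ + c·z₀.
d = (-4)·10 + 1·(-8) + (-2)·(-5)
  = -40 - 8 + 10
  = -38
Equation: -4x + y - 2z = -38

-4x + y - 2z = -38


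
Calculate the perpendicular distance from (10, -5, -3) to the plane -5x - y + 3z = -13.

distance = |a·x₀ + b·y₀ + c·z₀ - d| / √(a² + b² + c²)
  = |(-5)·10 + (-1)·(-5) + 3·(-3) - (-13)| / √((-5)² + (-1)² + 3²)
  = |-50 + 5 - 9 + 13| / √(25 + 1 + 9)
  = |-41| / √35
  = 41 / 5.916
  ≈ 6.93

6.93


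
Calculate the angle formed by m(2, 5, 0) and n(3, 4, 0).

m·n = 2·3 + 5·4 + 0·0 = 6 + 20 + 0 = 26
|m| = √(2² + 5² + 0²) = √29 ≈ 5.385
|n| = √(3² + 4² + 0²) = √25 ≈ 5
cos θ = (m·n)/(|m||n|) = 26/(5.385·5) ≈ 0.9656
θ = arccos(0.9656) ≈ 15.07°

15.07°


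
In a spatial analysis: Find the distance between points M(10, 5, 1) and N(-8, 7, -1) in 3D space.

d = √[(x₂-x₁)² + (y₂-y₁)² + (z₂-z₁)²]
  = √[(-18)² + 2² + (-2)²]
  = √[324 + 4 + 4]
  = √332
  ≈ 18.22

18.22


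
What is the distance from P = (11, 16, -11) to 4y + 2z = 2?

distance = |a·x₀ + b·y₀ + c·z₀ - d| / √(a² + b² + c²)
  = |0·11 + 4·16 + 2·(-11) - 2| / √(0² + 4² + 2²)
  = |0 + 64 - 22 - 2| / √(0 + 16 + 4)
  = |40| / √20
  = 40 / 4.472
  ≈ 8.944

8.944


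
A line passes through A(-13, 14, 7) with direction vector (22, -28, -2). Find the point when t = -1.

P(t) = A + t·d
  = (-13 + 22·(-1), 14 + (-28)·(-1), 7 + (-2)·(-1))
  = (-13 - 22, 14 + 28, 7 + 2)
  = (-35, 42, 9)

(-35, 42, 9)


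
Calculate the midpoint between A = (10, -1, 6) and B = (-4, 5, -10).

M = ((x₁+x₂)/2, (y₁+y₂)/2, (z₁+z₂)/2)
  = ((10 - 4)/2, (-1 + 5)/2, (6 - 10)/2)
  = (6/2, 4/2, -4/2)
  = (3, 2, -2)

(3, 2, -2)


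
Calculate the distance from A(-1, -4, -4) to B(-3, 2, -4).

d = √[(x₂-x₁)² + (y₂-y₁)² + (z₂-z₁)²]
  = √[(-2)² + 6² + 0²]
  = √[4 + 36 + 0]
  = √40
  ≈ 6.325

6.325


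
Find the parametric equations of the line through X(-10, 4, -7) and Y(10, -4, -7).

Direction vector d = Y - X = (10 + 10, -4 - 4, -7 + 7) = (20, -8, 0)
Parametric form r = X + t·d:
x = -10 + 20t, y = 4 - 8t, z = -7

x = -10 + 20t, y = 4 - 8t, z = -7


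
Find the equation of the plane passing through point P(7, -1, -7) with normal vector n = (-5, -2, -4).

The plane through P with normal n = (a, b, c) satisfies n·(r - P) = 0,
i.e. ax + by + cz = a·x₀ + b·y₀ + c·z₀.
d = (-5)·7 + (-2)·(-1) + (-4)·(-7)
  = -35 + 2 + 28
  = -5
Equation: -5x - 2y - 4z = -5

-5x - 2y - 4z = -5


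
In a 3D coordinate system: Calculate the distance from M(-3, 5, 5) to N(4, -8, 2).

d = √[(x₂-x₁)² + (y₂-y₁)² + (z₂-z₁)²]
  = √[7² + (-13)² + (-3)²]
  = √[49 + 169 + 9]
  = √227
  ≈ 15.07

15.07


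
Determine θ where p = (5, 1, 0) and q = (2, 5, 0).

p·q = 5·2 + 1·5 + 0·0 = 10 + 5 + 0 = 15
|p| = √(5² + 1² + 0²) = √26 ≈ 5.099
|q| = √(2² + 5² + 0²) = √29 ≈ 5.385
cos θ = (p·q)/(|p||q|) = 15/(5.099·5.385) ≈ 0.5463
θ = arccos(0.5463) ≈ 56.89°

56.89°


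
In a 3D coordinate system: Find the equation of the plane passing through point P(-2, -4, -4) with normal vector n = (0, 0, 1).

The plane through P with normal n = (a, b, c) satisfies n·(r - P) = 0,
i.e. ax + by + cz = a·x₀ + b·y₀ + c·z₀.
d = 0·(-2) + 0·(-4) + 1·(-4)
  = 0 + 0 - 4
  = -4
Equation: z = -4

z = -4


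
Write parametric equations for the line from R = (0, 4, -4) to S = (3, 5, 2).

Direction vector d = S - R = (3 + 0, 5 - 4, 2 + 4) = (3, 1, 6)
Parametric form r = R + t·d:
x = 0 + 3t, y = 4 + t, z = -4 + 6t

x = 0 + 3t, y = 4 + t, z = -4 + 6t


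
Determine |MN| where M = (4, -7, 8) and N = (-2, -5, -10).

d = √[(x₂-x₁)² + (y₂-y₁)² + (z₂-z₁)²]
  = √[(-6)² + 2² + (-18)²]
  = √[36 + 4 + 324]
  = √364
  ≈ 19.08

19.08


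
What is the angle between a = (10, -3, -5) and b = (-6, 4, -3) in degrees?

a·b = 10·(-6) + (-3)·4 + (-5)·(-3) = -60 - 12 + 15 = -57
|a| = √(10² + (-3)² + (-5)²) = √134 ≈ 11.58
|b| = √((-6)² + 4² + (-3)²) = √61 ≈ 7.81
cos θ = (a·b)/(|a||b|) = -57/(11.58·7.81) ≈ -0.6305
θ = arccos(-0.6305) ≈ 129.1°

129.1°


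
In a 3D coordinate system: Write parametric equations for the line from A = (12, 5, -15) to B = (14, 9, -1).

Direction vector d = B - A = (14 - 12, 9 - 5, -1 + 15) = (2, 4, 14)
Parametric form r = A + t·d:
x = 12 + 2t, y = 5 + 4t, z = -15 + 14t

x = 12 + 2t, y = 5 + 4t, z = -15 + 14t


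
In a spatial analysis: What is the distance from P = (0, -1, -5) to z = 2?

distance = |a·x₀ + b·y₀ + c·z₀ - d| / √(a² + b² + c²)
  = |0·0 + 0·(-1) + 1·(-5) - 2| / √(0² + 0² + 1²)
  = |0 + 0 - 5 - 2| / √(0 + 0 + 1)
  = |-7| / √1
  = 7 / 1
  ≈ 7

7


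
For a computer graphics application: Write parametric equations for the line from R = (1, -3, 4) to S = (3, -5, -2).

Direction vector d = S - R = (3 - 1, -5 + 3, -2 - 4) = (2, -2, -6)
Parametric form r = R + t·d:
x = 1 + 2t, y = -3 - 2t, z = 4 - 6t

x = 1 + 2t, y = -3 - 2t, z = 4 - 6t


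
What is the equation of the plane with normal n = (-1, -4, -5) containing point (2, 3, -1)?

The plane through P with normal n = (a, b, c) satisfies n·(r - P) = 0,
i.e. ax + by + cz = a·x₀ + b·y₀ + c·z₀.
d = (-1)·2 + (-4)·3 + (-5)·(-1)
  = -2 - 12 + 5
  = -9
Equation: -x - 4y - 5z = -9

-x - 4y - 5z = -9


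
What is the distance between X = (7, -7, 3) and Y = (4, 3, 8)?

d = √[(x₂-x₁)² + (y₂-y₁)² + (z₂-z₁)²]
  = √[(-3)² + 10² + 5²]
  = √[9 + 100 + 25]
  = √134
  ≈ 11.58

11.58


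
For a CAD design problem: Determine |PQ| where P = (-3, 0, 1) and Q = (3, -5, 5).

d = √[(x₂-x₁)² + (y₂-y₁)² + (z₂-z₁)²]
  = √[6² + (-5)² + 4²]
  = √[36 + 25 + 16]
  = √77
  ≈ 8.775

8.775


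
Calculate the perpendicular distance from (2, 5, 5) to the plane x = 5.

distance = |a·x₀ + b·y₀ + c·z₀ - d| / √(a² + b² + c²)
  = |1·2 + 0·5 + 0·5 - 5| / √(1² + 0² + 0²)
  = |2 + 0 + 0 - 5| / √(1 + 0 + 0)
  = |-3| / √1
  = 3 / 1
  ≈ 3

3


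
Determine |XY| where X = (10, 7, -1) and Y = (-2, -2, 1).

d = √[(x₂-x₁)² + (y₂-y₁)² + (z₂-z₁)²]
  = √[(-12)² + (-9)² + 2²]
  = √[144 + 81 + 4]
  = √229
  ≈ 15.13

15.13


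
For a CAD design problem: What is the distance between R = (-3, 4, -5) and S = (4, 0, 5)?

d = √[(x₂-x₁)² + (y₂-y₁)² + (z₂-z₁)²]
  = √[7² + (-4)² + 10²]
  = √[49 + 16 + 100]
  = √165
  ≈ 12.85

12.85


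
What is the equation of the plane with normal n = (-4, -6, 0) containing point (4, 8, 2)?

The plane through P with normal n = (a, b, c) satisfies n·(r - P) = 0,
i.e. ax + by + cz = a·x₀ + b·y₀ + c·z₀.
d = (-4)·4 + (-6)·8 + 0·2
  = -16 - 48 + 0
  = -64
Equation: -4x - 6y = -64

-4x - 6y = -64


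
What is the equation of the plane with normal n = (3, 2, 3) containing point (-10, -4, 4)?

The plane through P with normal n = (a, b, c) satisfies n·(r - P) = 0,
i.e. ax + by + cz = a·x₀ + b·y₀ + c·z₀.
d = 3·(-10) + 2·(-4) + 3·4
  = -30 - 8 + 12
  = -26
Equation: 3x + 2y + 3z = -26

3x + 2y + 3z = -26


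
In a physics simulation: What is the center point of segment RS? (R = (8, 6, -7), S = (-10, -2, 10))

M = ((x₁+x₂)/2, (y₁+y₂)/2, (z₁+z₂)/2)
  = ((8 - 10)/2, (6 - 2)/2, (-7 + 10)/2)
  = (-2/2, 4/2, 3/2)
  = (-1, 2, 1.5)

(-1, 2, 1.5)


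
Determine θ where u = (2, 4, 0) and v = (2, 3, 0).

u·v = 2·2 + 4·3 + 0·0 = 4 + 12 + 0 = 16
|u| = √(2² + 4² + 0²) = √20 ≈ 4.472
|v| = √(2² + 3² + 0²) = √13 ≈ 3.606
cos θ = (u·v)/(|u||v|) = 16/(4.472·3.606) ≈ 0.9923
θ = arccos(0.9923) ≈ 7.125°

7.125°


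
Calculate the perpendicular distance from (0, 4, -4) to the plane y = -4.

distance = |a·x₀ + b·y₀ + c·z₀ - d| / √(a² + b² + c²)
  = |0·0 + 1·4 + 0·(-4) - (-4)| / √(0² + 1² + 0²)
  = |0 + 4 + 0 + 4| / √(0 + 1 + 0)
  = |8| / √1
  = 8 / 1
  ≈ 8

8


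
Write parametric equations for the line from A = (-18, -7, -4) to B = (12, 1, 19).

Direction vector d = B - A = (12 + 18, 1 + 7, 19 + 4) = (30, 8, 23)
Parametric form r = A + t·d:
x = -18 + 30t, y = -7 + 8t, z = -4 + 23t

x = -18 + 30t, y = -7 + 8t, z = -4 + 23t


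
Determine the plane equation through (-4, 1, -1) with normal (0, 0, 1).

The plane through P with normal n = (a, b, c) satisfies n·(r - P) = 0,
i.e. ax + by + cz = a·x₀ + b·y₀ + c·z₀.
d = 0·(-4) + 0·1 + 1·(-1)
  = 0 + 0 - 1
  = -1
Equation: z = -1

z = -1


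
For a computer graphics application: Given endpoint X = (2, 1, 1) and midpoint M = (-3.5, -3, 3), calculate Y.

Y = 2M - X
  = (2·(-3.5) - 2, 2·(-3) - 1, 2·3 - 1)
  = (-7 - 2, -6 - 1, 6 - 1)
  = (-9, -7, 5)

(-9, -7, 5)


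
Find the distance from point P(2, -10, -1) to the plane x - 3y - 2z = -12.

distance = |a·x₀ + b·y₀ + c·z₀ - d| / √(a² + b² + c²)
  = |1·2 + (-3)·(-10) + (-2)·(-1) - (-12)| / √(1² + (-3)² + (-2)²)
  = |2 + 30 + 2 + 12| / √(1 + 9 + 4)
  = |46| / √14
  = 46 / 3.742
  ≈ 12.29

12.29


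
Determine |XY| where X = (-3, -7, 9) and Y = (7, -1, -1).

d = √[(x₂-x₁)² + (y₂-y₁)² + (z₂-z₁)²]
  = √[10² + 6² + (-10)²]
  = √[100 + 36 + 100]
  = √236
  ≈ 15.36

15.36


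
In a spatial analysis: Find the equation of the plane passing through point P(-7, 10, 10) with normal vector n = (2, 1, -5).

The plane through P with normal n = (a, b, c) satisfies n·(r - P) = 0,
i.e. ax + by + cz = a·x₀ + b·y₀ + c·z₀.
d = 2·(-7) + 1·10 + (-5)·10
  = -14 + 10 - 50
  = -54
Equation: 2x + y - 5z = -54

2x + y - 5z = -54


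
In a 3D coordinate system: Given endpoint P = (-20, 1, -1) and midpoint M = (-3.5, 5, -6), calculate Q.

Q = 2M - P
  = (2·(-3.5) - (-20), 2·5 - 1, 2·(-6) - (-1))
  = (-7 + 20, 10 - 1, -12 + 1)
  = (13, 9, -11)

(13, 9, -11)


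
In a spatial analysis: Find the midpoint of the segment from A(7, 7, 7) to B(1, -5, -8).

M = ((x₁+x₂)/2, (y₁+y₂)/2, (z₁+z₂)/2)
  = ((7 + 1)/2, (7 - 5)/2, (7 - 8)/2)
  = (8/2, 2/2, -1/2)
  = (4, 1, -0.5)

(4, 1, -0.5)


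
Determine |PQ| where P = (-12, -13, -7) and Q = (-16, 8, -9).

d = √[(x₂-x₁)² + (y₂-y₁)² + (z₂-z₁)²]
  = √[(-4)² + 21² + (-2)²]
  = √[16 + 441 + 4]
  = √461
  ≈ 21.47

21.47


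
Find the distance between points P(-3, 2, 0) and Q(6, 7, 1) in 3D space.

d = √[(x₂-x₁)² + (y₂-y₁)² + (z₂-z₁)²]
  = √[9² + 5² + 1²]
  = √[81 + 25 + 1]
  = √107
  ≈ 10.34

10.34


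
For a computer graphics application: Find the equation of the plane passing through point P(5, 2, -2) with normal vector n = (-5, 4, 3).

The plane through P with normal n = (a, b, c) satisfies n·(r - P) = 0,
i.e. ax + by + cz = a·x₀ + b·y₀ + c·z₀.
d = (-5)·5 + 4·2 + 3·(-2)
  = -25 + 8 - 6
  = -23
Equation: -5x + 4y + 3z = -23

-5x + 4y + 3z = -23


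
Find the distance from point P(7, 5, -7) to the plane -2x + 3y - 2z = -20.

distance = |a·x₀ + b·y₀ + c·z₀ - d| / √(a² + b² + c²)
  = |(-2)·7 + 3·5 + (-2)·(-7) - (-20)| / √((-2)² + 3² + (-2)²)
  = |-14 + 15 + 14 + 20| / √(4 + 9 + 4)
  = |35| / √17
  = 35 / 4.123
  ≈ 8.489

8.489


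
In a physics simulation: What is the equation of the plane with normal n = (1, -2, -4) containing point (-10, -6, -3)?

The plane through P with normal n = (a, b, c) satisfies n·(r - P) = 0,
i.e. ax + by + cz = a·x₀ + b·y₀ + c·z₀.
d = 1·(-10) + (-2)·(-6) + (-4)·(-3)
  = -10 + 12 + 12
  = 14
Equation: x - 2y - 4z = 14

x - 2y - 4z = 14


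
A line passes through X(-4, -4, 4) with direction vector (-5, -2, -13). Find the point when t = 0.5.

P(t) = X + t·d
  = (-4 + (-5)·0.5, -4 + (-2)·0.5, 4 + (-13)·0.5)
  = (-4 - 2.5, -4 - 1, 4 - 6.5)
  = (-6.5, -5, -2.5)

(-6.5, -5, -2.5)


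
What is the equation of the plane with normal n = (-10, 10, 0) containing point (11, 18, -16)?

The plane through P with normal n = (a, b, c) satisfies n·(r - P) = 0,
i.e. ax + by + cz = a·x₀ + b·y₀ + c·z₀.
d = (-10)·11 + 10·18 + 0·(-16)
  = -110 + 180 + 0
  = 70
Equation: -10x + 10y = 70

-10x + 10y = 70


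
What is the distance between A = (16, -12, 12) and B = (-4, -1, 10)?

d = √[(x₂-x₁)² + (y₂-y₁)² + (z₂-z₁)²]
  = √[(-20)² + 11² + (-2)²]
  = √[400 + 121 + 4]
  = √525
  ≈ 22.91

22.91


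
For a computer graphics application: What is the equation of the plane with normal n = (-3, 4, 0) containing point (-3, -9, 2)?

The plane through P with normal n = (a, b, c) satisfies n·(r - P) = 0,
i.e. ax + by + cz = a·x₀ + b·y₀ + c·z₀.
d = (-3)·(-3) + 4·(-9) + 0·2
  = 9 - 36 + 0
  = -27
Equation: -3x + 4y = -27

-3x + 4y = -27


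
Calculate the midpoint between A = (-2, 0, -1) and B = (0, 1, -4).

M = ((x₁+x₂)/2, (y₁+y₂)/2, (z₁+z₂)/2)
  = ((-2 + 0)/2, (0 + 1)/2, (-1 - 4)/2)
  = (-2/2, 1/2, -5/2)
  = (-1, 0.5, -2.5)

(-1, 0.5, -2.5)
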